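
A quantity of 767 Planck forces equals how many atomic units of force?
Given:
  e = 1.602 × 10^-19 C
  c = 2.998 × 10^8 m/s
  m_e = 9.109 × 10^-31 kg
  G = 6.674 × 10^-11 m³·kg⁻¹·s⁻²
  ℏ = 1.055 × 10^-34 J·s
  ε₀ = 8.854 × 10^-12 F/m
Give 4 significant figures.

Planck force: F_P = c⁴/G = 1.210 × 10^44 N
atomic unit of force: F_au = E_h/a₀ = m_e²e⁶/((4πε₀)³ℏ⁴) = 8.220 × 10^-8 N
767 × 1.210 × 10^44 / 8.220 × 10^-8 = 1.129 × 10^54

1.129 × 10^54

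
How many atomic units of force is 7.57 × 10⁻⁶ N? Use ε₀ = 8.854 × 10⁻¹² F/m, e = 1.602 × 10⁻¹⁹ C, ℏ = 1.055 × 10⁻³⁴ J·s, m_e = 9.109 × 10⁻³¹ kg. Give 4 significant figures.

atomic unit of force: F_au = E_h/a₀ = m_e²e⁶/((4πε₀)³ℏ⁴) = 8.220 × 10⁻⁸ N.
7.57 × 10⁻⁶ / 8.220 × 10⁻⁸ = 92.10

92.10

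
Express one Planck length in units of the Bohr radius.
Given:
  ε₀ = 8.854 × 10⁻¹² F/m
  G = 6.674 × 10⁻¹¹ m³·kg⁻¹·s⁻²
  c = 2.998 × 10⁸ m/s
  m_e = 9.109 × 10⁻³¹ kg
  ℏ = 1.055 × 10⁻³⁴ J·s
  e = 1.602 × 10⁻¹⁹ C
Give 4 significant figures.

3.051 × 10⁻²⁵

Planck length: ℓ_P = √(ℏG/c³) = 1.616 × 10⁻³⁵ m
Bohr radius: a₀ = 4πε₀ℏ²/(m_e e²) = 5.297 × 10⁻¹¹ m
ratio = 1.616 × 10⁻³⁵ / 5.297 × 10⁻¹¹ = 3.051 × 10⁻²⁵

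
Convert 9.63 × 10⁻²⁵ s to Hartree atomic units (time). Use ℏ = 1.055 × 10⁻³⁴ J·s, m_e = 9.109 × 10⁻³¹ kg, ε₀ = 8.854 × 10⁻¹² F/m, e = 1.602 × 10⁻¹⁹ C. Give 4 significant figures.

3.975 × 10⁻⁸

atomic unit of time: τ_au = (4πε₀)²ℏ³/(m_e e⁴) = 2.423 × 10⁻¹⁷ s.
9.63 × 10⁻²⁵ / 2.423 × 10⁻¹⁷ = 3.975 × 10⁻⁸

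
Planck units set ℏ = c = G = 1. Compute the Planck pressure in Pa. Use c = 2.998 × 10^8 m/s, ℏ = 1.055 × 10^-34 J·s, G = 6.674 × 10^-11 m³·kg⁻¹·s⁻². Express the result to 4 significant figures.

4.632 × 10^113 Pa

From ℏ = c = G = 1 the pressure scale is p_P = c⁷/(ℏG²).
  = 2.177 × 10^59 / 4.699 × 10^-55
  = 4.632 × 10^113 Pa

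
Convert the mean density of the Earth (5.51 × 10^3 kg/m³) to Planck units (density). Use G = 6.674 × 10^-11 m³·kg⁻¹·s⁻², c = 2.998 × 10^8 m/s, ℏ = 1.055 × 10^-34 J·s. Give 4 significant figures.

1.069 × 10^-93

Planck density: ρ_P = c⁵/(ℏG²) = 5.154 × 10^96 kg/m³.
5.51 × 10^3 / 5.154 × 10^96 = 1.069 × 10^-93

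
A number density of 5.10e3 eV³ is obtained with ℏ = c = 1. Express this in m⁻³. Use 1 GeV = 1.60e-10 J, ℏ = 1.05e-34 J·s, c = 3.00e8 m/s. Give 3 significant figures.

6.68e23 m⁻³

Number density is [L]⁻³ = [E]³/(ℏc)³.
1 GeV³ → 1/(ℏc)³ × (1 GeV in J)³ = 1.31e47 m⁻³.
Convert the energy scale: 5.10e3 eV³ = 5.10e-24 GeV³.
Result: 5.10e-24 × 1.31e47 = 6.68e23 m⁻³.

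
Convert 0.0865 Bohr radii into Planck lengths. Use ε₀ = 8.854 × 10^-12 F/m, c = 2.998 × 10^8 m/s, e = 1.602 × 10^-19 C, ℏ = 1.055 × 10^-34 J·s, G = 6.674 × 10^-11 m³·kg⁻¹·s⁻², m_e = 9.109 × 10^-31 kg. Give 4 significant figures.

2.835 × 10^23

Bohr radius: a₀ = 4πε₀ℏ²/(m_e e²) = 5.297 × 10^-11 m
Planck length: ℓ_P = √(ℏG/c³) = 1.616 × 10^-35 m
0.0865 × 5.297 × 10^-11 / 1.616 × 10^-35 = 2.835 × 10^23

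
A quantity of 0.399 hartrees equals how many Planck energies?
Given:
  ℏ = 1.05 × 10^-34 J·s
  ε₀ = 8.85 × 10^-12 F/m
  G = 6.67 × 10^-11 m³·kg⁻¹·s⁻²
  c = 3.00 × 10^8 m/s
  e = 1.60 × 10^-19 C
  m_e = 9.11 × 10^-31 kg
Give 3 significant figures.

hartree: E_h = m_e e⁴/(4πε₀ℏ)² = 4.38 × 10^-18 J
Planck energy: E_P = √(ℏc⁵/G) = 1.96 × 10^9 J
0.399 × 4.38 × 10^-18 / 1.96 × 10^9 = 8.93 × 10^-28

8.93 × 10^-28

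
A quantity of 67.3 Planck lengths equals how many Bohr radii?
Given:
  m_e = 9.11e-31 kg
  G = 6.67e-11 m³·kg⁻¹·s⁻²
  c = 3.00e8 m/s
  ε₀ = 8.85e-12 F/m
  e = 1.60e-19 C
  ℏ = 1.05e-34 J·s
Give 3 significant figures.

Planck length: ℓ_P = √(ℏG/c³) = 1.61e-35 m
Bohr radius: a₀ = 4πε₀ℏ²/(m_e e²) = 5.26e-11 m
67.3 × 1.61e-35 / 5.26e-11 = 2.06e-23

2.06e-23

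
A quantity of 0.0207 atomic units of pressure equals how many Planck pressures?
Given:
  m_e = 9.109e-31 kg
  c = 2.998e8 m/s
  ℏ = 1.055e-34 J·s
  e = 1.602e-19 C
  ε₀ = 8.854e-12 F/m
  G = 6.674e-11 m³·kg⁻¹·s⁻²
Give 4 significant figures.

atomic unit of pressure: P_au = E_h/a₀³ = m_e⁴e¹⁰/((4πε₀)⁵ℏ⁸) = 2.929e13 Pa
Planck pressure: p_P = c⁷/(ℏG²) = 4.632e113 Pa
0.0207 × 2.929e13 / 4.632e113 = 1.309e-102

1.309e-102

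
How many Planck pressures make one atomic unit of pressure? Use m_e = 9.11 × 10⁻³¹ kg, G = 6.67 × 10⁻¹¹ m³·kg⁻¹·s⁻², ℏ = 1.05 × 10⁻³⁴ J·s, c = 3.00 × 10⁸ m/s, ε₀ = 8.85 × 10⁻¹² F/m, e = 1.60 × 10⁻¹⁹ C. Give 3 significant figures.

6.44 × 10⁻¹⁰¹

atomic unit of pressure: P_au = E_h/a₀³ = m_e⁴e¹⁰/((4πε₀)⁵ℏ⁸) = 3.01 × 10¹³ Pa
Planck pressure: p_P = c⁷/(ℏG²) = 4.68 × 10¹¹³ Pa
ratio = 3.01 × 10¹³ / 4.68 × 10¹¹³ = 6.44 × 10⁻¹⁰¹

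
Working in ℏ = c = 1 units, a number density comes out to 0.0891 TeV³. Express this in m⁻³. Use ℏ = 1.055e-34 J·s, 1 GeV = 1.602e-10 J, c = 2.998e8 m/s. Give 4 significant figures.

Number density is [L]⁻³ = [E]³/(ℏc)³.
1 GeV³ → 1/(ℏc)³ × (1 GeV in J)³ = 1.299e47 m⁻³.
Convert the energy scale: 0.0891 TeV³ = 8.91e7 GeV³.
Result: 8.91e7 × 1.299e47 = 1.158e55 m⁻³.

1.158e55 m⁻³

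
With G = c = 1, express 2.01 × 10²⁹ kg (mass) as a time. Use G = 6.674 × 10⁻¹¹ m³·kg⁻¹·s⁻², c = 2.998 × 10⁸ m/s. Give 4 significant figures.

Mass → time via G/c³.
2.01 × 10²⁹ kg × (G/c³) = 4.978 × 10⁻⁷ s

4.978 × 10⁻⁷ s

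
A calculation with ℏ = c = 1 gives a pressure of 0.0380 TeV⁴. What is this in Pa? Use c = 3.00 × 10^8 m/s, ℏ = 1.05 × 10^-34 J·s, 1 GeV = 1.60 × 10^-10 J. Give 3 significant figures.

7.97 × 10^47 Pa

Pressure is [E]/[L]³ = [E]⁴/(ℏc)³.
1 GeV⁴ → 1/(ℏc)³ × (1 GeV in J)⁴ = 2.10 × 10^37 Pa.
Convert the energy scale: 0.0380 TeV⁴ = 3.80 × 10^10 GeV⁴.
Result: 3.80 × 10^10 × 2.10 × 10^37 = 7.97 × 10^47 Pa.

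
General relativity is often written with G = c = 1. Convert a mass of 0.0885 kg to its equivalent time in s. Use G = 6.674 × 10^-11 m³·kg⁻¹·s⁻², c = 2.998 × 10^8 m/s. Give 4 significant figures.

Mass → time via G/c³.
0.0885 kg × (G/c³) = 2.192 × 10^-37 s

2.192 × 10^-37 s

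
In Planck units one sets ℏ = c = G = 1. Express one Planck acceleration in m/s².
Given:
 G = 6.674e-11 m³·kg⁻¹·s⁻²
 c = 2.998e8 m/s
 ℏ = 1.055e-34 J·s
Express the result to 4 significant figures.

a_P = √(c⁷/(ℏG))
  = √(3.092e103)
  = 5.560e51 m/s²

5.560e51 m/s²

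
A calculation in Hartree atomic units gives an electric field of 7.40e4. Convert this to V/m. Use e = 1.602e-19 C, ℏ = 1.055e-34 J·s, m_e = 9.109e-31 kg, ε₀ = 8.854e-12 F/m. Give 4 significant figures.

3.797e16 V/m

One atomic unit of electric field: E_au = E_h/(e a₀) = m_e²e⁵/((4πε₀)³ℏ⁴) = 5.131e11 V/m.
7.40e4 × 5.131e11 V/m = 3.797e16 V/m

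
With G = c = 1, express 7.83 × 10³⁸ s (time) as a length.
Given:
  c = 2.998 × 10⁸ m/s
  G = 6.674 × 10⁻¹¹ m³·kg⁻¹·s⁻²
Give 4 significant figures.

Time → length via c.
7.83 × 10³⁸ s × (c) = 2.347 × 10⁴⁷ m

2.347 × 10⁴⁷ m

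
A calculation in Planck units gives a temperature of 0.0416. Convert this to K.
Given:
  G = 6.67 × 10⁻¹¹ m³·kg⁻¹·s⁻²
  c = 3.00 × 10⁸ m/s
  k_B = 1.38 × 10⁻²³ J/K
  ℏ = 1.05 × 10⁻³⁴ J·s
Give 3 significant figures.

5.90 × 10³⁰ K

One Planck temperature: T_P = √(ℏc⁵/G) / k_B = 1.42 × 10³² K.
0.0416 × 1.42 × 10³² K = 5.90 × 10³⁰ K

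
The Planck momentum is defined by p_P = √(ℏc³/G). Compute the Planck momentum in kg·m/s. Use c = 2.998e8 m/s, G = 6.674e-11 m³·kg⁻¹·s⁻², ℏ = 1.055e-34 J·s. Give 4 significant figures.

p_P = √(ℏc³/G)
  = √(42.60)
  = 6.527 kg·m/s

6.527 kg·m/s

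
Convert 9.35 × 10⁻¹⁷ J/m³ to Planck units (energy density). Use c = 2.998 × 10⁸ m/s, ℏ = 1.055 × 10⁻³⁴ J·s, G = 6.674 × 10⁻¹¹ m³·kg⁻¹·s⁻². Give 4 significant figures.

2.018 × 10⁻¹³⁰

Planck energy density: u_P = c⁷/(ℏG²) = 4.632 × 10¹¹³ J/m³.
9.35 × 10⁻¹⁷ / 4.632 × 10¹¹³ = 2.018 × 10⁻¹³⁰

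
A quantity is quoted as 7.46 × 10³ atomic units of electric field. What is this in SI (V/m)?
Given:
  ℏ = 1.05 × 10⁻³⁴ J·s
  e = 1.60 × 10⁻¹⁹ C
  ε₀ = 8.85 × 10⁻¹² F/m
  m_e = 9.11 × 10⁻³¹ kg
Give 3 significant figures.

One atomic unit of electric field: E_au = E_h/(e a₀) = m_e²e⁵/((4πε₀)³ℏ⁴) = 5.20 × 10¹¹ V/m.
7.46 × 10³ × 5.20 × 10¹¹ V/m = 3.88 × 10¹⁵ V/m

3.88 × 10¹⁵ V/m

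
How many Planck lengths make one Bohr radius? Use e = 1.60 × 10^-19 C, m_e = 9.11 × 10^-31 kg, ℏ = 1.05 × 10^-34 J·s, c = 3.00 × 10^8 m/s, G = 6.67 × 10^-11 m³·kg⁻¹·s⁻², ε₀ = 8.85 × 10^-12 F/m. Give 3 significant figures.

Bohr radius: a₀ = 4πε₀ℏ²/(m_e e²) = 5.26 × 10^-11 m
Planck length: ℓ_P = √(ℏG/c³) = 1.61 × 10^-35 m
ratio = 5.26 × 10^-11 / 1.61 × 10^-35 = 3.26 × 10^24

3.26 × 10^24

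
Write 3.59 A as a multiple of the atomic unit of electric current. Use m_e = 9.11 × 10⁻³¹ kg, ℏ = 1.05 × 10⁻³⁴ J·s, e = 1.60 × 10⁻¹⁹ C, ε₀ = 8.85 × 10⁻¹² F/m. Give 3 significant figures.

538

atomic unit of electric current: I_au = e E_h/ℏ = m_e e⁵/((4πε₀)²ℏ³) = 6.67 × 10⁻³ A.
3.59 / 6.67 × 10⁻³ = 538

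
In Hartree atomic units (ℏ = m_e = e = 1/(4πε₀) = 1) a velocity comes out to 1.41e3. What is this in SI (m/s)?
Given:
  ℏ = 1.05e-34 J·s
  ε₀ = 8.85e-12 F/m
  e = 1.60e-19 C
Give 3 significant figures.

3.09e9 m/s

One atomic unit of velocity: v_au = e²/(4πε₀ℏ) = 2.19e6 m/s.
1.41e3 × 2.19e6 m/s = 3.09e9 m/s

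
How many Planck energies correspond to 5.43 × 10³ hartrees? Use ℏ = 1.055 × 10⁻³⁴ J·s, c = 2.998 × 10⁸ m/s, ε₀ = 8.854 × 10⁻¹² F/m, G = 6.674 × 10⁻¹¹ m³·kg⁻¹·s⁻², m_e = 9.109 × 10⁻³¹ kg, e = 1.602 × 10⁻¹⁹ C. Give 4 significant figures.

hartree: E_h = m_e e⁴/(4πε₀ℏ)² = 4.354 × 10⁻¹⁸ J
Planck energy: E_P = √(ℏc⁵/G) = 1.957 × 10⁹ J
5.43 × 10³ × 4.354 × 10⁻¹⁸ / 1.957 × 10⁹ = 1.208 × 10⁻²³

1.208 × 10⁻²³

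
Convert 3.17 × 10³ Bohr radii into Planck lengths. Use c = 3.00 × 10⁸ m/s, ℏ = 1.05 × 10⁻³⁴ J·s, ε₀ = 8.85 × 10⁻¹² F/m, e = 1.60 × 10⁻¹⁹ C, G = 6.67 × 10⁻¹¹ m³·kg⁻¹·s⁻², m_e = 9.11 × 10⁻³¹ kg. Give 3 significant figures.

1.03 × 10²⁸

Bohr radius: a₀ = 4πε₀ℏ²/(m_e e²) = 5.26 × 10⁻¹¹ m
Planck length: ℓ_P = √(ℏG/c³) = 1.61 × 10⁻³⁵ m
3.17 × 10³ × 5.26 × 10⁻¹¹ / 1.61 × 10⁻³⁵ = 1.03 × 10²⁸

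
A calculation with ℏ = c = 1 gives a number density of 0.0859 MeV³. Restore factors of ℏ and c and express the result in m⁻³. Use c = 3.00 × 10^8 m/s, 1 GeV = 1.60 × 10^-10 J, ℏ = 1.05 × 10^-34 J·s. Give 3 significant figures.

1.13 × 10^37 m⁻³

Number density is [L]⁻³ = [E]³/(ℏc)³.
1 GeV³ → 1/(ℏc)³ × (1 GeV in J)³ = 1.31 × 10^47 m⁻³.
Convert the energy scale: 0.0859 MeV³ = 8.59 × 10^-11 GeV³.
Result: 8.59 × 10^-11 × 1.31 × 10^47 = 1.13 × 10^37 m⁻³.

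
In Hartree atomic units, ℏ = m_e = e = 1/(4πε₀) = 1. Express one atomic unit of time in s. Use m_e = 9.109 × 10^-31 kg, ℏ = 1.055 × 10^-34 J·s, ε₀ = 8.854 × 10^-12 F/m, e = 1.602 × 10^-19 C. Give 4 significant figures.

Dimensional analysis gives τ_au = (4πε₀)²ℏ³/(m_e e⁴).
E_h = 4.354 × 10^-18 J
ℏ/E_h = 2.423 × 10^-17 s

2.423 × 10^-17 s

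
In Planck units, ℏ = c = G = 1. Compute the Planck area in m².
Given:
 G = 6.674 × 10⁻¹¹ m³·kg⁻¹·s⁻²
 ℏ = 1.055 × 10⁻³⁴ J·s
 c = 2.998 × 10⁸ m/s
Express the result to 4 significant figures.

2.613 × 10⁻⁷⁰ m²

The unique combination of the constants set to 1 with dimensions of area is A_P = ℏG/c³.
  = 7.041 × 10⁻⁴⁵ / 2.695 × 10²⁵
  = 2.613 × 10⁻⁷⁰ m²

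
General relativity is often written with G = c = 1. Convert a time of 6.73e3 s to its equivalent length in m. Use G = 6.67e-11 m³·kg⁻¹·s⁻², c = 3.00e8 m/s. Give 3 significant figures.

Time → length via c.
6.73e3 s × (c) = 2.02e12 m

2.02e12 m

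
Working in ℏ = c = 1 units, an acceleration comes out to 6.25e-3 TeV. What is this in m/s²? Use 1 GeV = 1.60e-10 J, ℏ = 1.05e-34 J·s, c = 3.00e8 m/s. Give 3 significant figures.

Acceleration is [L]/[T]² = c·[E]/ℏ.
1 GeV → c/ℏ × (1 GeV in J) = 4.57e32 m/s².
Convert the energy scale: 6.25e-3 TeV = 6.25 GeV.
Result: 6.25 × 4.57e32 = 2.86e33 m/s².

2.86e33 m/s²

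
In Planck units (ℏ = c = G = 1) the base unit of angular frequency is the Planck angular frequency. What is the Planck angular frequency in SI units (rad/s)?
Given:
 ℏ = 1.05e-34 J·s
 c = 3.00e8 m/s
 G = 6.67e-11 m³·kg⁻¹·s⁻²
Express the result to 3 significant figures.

1.86e43 rad/s

ω_P = √(c⁵/(ℏG))
  = √(3.47e86)
  = 1.86e43 rad/s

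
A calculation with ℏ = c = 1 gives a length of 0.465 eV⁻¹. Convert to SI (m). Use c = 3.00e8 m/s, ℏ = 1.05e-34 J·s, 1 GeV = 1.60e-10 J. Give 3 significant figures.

A length is [E]⁻¹ in ℏ=c=1; restore one factor of ℏc.
1 GeV⁻¹ → ℏc × (1 GeV in J)⁻¹ = 1.97e-16 m.
Convert the energy scale: 0.465 eV⁻¹ = 4.65e8 GeV⁻¹.
Result: 4.65e8 × 1.97e-16 = 9.15e-8 m.

9.15e-8 m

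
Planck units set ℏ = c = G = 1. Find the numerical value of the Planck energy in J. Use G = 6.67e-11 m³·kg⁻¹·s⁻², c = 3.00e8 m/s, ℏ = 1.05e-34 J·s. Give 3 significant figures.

From ℏ = c = G = 1 the energy scale is E_P = √(ℏc⁵/G).
  = √(3.83e18)
  = 1.96e9 J

1.96e9 J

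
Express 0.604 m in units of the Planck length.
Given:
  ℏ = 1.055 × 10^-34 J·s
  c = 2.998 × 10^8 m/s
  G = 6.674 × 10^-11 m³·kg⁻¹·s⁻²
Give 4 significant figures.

Planck length: ℓ_P = √(ℏG/c³) = 1.616 × 10^-35 m.
0.604 / 1.616 × 10^-35 = 3.737 × 10^34

3.737 × 10^34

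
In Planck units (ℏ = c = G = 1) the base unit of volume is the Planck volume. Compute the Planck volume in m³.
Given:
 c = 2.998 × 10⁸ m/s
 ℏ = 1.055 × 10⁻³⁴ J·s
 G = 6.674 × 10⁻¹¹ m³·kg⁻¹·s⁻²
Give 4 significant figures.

4.224 × 10⁻¹⁰⁵ m³

V_P = (ℏG/c³)^(3/2)
  = √(1.784 × 10⁻²⁰⁹)
  = 4.224 × 10⁻¹⁰⁵ m³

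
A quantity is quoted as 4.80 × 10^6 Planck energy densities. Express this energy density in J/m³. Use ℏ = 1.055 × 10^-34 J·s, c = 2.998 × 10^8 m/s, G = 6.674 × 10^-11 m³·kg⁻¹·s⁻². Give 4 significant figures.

2.224 × 10^120 J/m³

One Planck energy density: u_P = c⁷/(ℏG²) = 4.632 × 10^113 J/m³.
4.80 × 10^6 × 4.632 × 10^113 J/m³ = 2.224 × 10^120 J/m³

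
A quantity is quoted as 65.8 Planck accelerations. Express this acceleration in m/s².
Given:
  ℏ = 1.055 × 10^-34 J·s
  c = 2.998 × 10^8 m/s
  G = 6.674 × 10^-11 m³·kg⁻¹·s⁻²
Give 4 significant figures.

One Planck acceleration: a_P = √(c⁷/(ℏG)) = 5.560 × 10^51 m/s².
65.8 × 5.560 × 10^51 m/s² = 3.659 × 10^53 m/s²

3.659 × 10^53 m/s²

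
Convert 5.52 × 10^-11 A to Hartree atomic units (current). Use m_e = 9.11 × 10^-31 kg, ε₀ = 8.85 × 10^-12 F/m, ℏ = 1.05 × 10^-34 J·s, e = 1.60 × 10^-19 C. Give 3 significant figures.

atomic unit of electric current: I_au = e E_h/ℏ = m_e e⁵/((4πε₀)²ℏ³) = 6.67 × 10^-3 A.
5.52 × 10^-11 / 6.67 × 10^-3 = 8.27 × 10^-9

8.27 × 10^-9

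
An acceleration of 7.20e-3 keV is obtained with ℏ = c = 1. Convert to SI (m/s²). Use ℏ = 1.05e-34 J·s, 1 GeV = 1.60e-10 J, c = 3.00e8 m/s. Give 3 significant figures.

Acceleration is [L]/[T]² = c·[E]/ℏ.
1 GeV → c/ℏ × (1 GeV in J) = 4.57e32 m/s².
Convert the energy scale: 7.20e-3 keV = 7.20e-9 GeV.
Result: 7.20e-9 × 4.57e32 = 3.29e24 m/s².

3.29e24 m/s²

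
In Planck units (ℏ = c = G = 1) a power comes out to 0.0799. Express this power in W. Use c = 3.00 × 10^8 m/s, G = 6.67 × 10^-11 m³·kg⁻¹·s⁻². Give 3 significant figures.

2.91 × 10^51 W

One Planck power: P_P = c⁵/G = 3.64 × 10^52 W.
0.0799 × 3.64 × 10^52 W = 2.91 × 10^51 W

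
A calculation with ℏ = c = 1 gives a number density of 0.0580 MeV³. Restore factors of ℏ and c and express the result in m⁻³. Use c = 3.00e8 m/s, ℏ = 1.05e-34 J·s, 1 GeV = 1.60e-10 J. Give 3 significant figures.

Number density is [L]⁻³ = [E]³/(ℏc)³.
1 GeV³ → 1/(ℏc)³ × (1 GeV in J)³ = 1.31e47 m⁻³.
Convert the energy scale: 0.0580 MeV³ = 5.80e-11 GeV³.
Result: 5.80e-11 × 1.31e47 = 7.60e36 m⁻³.

7.60e36 m⁻³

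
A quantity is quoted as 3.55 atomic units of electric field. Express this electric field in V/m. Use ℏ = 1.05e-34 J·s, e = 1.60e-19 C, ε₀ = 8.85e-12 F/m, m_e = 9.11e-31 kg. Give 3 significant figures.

One atomic unit of electric field: E_au = E_h/(e a₀) = m_e²e⁵/((4πε₀)³ℏ⁴) = 5.20e11 V/m.
3.55 × 5.20e11 V/m = 1.85e12 V/m

1.85e12 V/m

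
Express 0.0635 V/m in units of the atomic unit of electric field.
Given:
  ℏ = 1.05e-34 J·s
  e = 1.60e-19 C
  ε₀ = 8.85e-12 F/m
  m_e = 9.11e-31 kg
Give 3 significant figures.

atomic unit of electric field: E_au = E_h/(e a₀) = m_e²e⁵/((4πε₀)³ℏ⁴) = 5.20e11 V/m.
0.0635 / 5.20e11 = 1.22e-13

1.22e-13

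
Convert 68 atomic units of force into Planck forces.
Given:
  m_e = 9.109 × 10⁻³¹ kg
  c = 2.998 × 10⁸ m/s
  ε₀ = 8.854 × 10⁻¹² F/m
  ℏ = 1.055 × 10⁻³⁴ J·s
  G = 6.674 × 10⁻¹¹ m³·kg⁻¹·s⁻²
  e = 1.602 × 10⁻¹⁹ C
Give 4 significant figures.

atomic unit of force: F_au = E_h/a₀ = m_e²e⁶/((4πε₀)³ℏ⁴) = 8.220 × 10⁻⁸ N
Planck force: F_P = c⁴/G = 1.210 × 10⁴⁴ N
68 × 8.220 × 10⁻⁸ / 1.210 × 10⁴⁴ = 4.618 × 10⁻⁵⁰

4.618 × 10⁻⁵⁰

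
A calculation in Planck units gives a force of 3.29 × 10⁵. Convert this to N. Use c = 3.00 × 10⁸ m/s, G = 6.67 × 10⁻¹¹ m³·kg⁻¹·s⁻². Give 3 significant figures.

One Planck force: F_P = c⁴/G = 1.21 × 10⁴⁴ N.
3.29 × 10⁵ × 1.21 × 10⁴⁴ N = 4.00 × 10⁴⁹ N

4.00 × 10⁴⁹ N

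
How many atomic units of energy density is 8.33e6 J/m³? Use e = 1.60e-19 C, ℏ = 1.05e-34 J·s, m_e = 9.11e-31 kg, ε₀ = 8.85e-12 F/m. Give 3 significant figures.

2.76e-7

atomic unit of energy density: u_au = E_h/a₀³ = m_e⁴e¹⁰/((4πε₀)⁵ℏ⁸) = 3.01e13 J/m³.
8.33e6 / 3.01e13 = 2.76e-7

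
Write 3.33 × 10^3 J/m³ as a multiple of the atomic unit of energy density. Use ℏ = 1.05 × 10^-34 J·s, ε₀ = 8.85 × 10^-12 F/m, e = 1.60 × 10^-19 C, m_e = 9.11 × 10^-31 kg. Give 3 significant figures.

atomic unit of energy density: u_au = E_h/a₀³ = m_e⁴e¹⁰/((4πε₀)⁵ℏ⁸) = 3.01 × 10^13 J/m³.
3.33 × 10^3 / 3.01 × 10^13 = 1.11 × 10^-10

1.11 × 10^-10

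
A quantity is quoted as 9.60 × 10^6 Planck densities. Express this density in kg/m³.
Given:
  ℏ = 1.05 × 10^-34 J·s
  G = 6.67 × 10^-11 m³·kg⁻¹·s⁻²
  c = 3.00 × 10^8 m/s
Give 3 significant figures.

One Planck density: ρ_P = c⁵/(ℏG²) = 5.20 × 10^96 kg/m³.
9.60 × 10^6 × 5.20 × 10^96 kg/m³ = 4.99 × 10^103 kg/m³

4.99 × 10^103 kg/m³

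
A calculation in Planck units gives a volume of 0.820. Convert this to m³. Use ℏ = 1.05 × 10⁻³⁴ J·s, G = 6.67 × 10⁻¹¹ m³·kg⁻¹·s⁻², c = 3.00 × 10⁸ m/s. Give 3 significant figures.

3.43 × 10⁻¹⁰⁵ m³

One Planck volume: V_P = (ℏG/c³)^(3/2) = 4.18 × 10⁻¹⁰⁵ m³.
0.820 × 4.18 × 10⁻¹⁰⁵ m³ = 3.43 × 10⁻¹⁰⁵ m³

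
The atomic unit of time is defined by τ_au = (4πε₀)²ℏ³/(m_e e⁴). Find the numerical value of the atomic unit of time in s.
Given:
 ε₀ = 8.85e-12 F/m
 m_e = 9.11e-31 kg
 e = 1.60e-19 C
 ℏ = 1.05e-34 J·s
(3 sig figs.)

τ_au = (4πε₀)²ℏ³/(m_e e⁴)
E_h = 4.38e-18 J
ℏ/E_h = 2.40e-17 s

2.40e-17 s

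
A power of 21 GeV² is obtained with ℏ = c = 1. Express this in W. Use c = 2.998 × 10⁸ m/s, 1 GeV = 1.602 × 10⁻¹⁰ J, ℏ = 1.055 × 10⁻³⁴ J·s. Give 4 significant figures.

5.108 × 10¹⁵ W

Power is [E]/[T] = [E]²/ℏ.
1 GeV² → 1/ℏ × (1 GeV in J)² = 2.433 × 10¹⁴ W.
Result: 21 × 2.433 × 10¹⁴ = 5.108 × 10¹⁵ W.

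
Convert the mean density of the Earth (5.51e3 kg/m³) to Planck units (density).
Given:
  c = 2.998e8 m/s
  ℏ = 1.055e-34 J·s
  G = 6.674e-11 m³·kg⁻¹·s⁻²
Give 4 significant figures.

1.069e-93

Planck density: ρ_P = c⁵/(ℏG²) = 5.154e96 kg/m³.
5.51e3 / 5.154e96 = 1.069e-93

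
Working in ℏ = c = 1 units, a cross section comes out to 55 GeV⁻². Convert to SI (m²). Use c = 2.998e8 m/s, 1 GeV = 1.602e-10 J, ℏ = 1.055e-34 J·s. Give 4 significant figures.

2.144e-30 m²

Area is [L]² = [E]⁻²·(ℏc)²; restore (ℏc)².
1 GeV⁻² → (ℏc)² × (1 GeV in J)⁻² = 3.898e-32 m².
Result: 55 × 3.898e-32 = 2.144e-30 m².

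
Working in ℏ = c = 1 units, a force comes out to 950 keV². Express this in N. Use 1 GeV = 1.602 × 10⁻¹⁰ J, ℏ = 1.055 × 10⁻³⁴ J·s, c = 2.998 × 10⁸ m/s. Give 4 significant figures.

7.708 × 10⁻⁴ N

Force is [E]/[L] = [E]²/(ℏc); restore (ℏc)⁻¹.
1 GeV² → 1/(ℏc) × (1 GeV in J)² = 8.114 × 10⁵ N.
Convert the energy scale: 950 keV² = 9.50 × 10⁻¹⁰ GeV².
Result: 9.50 × 10⁻¹⁰ × 8.114 × 10⁵ = 7.708 × 10⁻⁴ N.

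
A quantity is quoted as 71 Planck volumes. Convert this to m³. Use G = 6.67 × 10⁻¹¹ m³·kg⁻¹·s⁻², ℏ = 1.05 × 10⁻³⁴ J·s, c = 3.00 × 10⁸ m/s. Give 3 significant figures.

One Planck volume: V_P = (ℏG/c³)^(3/2) = 4.18 × 10⁻¹⁰⁵ m³.
71 × 4.18 × 10⁻¹⁰⁵ m³ = 2.97 × 10⁻¹⁰³ m³

2.97 × 10⁻¹⁰³ m³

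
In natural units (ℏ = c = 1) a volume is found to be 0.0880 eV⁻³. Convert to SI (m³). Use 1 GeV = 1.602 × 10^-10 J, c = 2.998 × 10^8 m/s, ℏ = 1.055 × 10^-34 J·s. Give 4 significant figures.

6.772 × 10^-22 m³

Volume is [L]³ = [E]⁻³·(ℏc)³.
1 GeV⁻³ → (ℏc)³ × (1 GeV in J)⁻³ = 7.696 × 10^-48 m³.
Convert the energy scale: 0.0880 eV⁻³ = 8.80 × 10^25 GeV⁻³.
Result: 8.80 × 10^25 × 7.696 × 10^-48 = 6.772 × 10^-22 m³.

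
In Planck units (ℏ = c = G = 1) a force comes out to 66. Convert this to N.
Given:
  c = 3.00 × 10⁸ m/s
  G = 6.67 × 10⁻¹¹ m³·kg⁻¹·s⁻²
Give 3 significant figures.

8.01 × 10⁴⁵ N

One Planck force: F_P = c⁴/G = 1.21 × 10⁴⁴ N.
66 × 1.21 × 10⁴⁴ N = 8.01 × 10⁴⁵ N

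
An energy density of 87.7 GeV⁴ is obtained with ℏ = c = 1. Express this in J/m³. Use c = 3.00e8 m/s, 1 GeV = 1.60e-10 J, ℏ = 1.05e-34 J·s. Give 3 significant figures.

[E]/[L]³ = [E]⁴/(ℏc)³; restore (ℏc)⁻³.
1 GeV⁴ → 1/(ℏc)³ × (1 GeV in J)⁴ = 2.10e37 J/m³.
Result: 87.7 × 2.10e37 = 1.84e39 J/m³.

1.84e39 J/m³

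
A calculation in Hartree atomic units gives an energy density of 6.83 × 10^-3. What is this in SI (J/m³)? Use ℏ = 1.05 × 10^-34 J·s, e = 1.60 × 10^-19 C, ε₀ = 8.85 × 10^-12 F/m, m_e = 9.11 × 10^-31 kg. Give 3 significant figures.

2.06 × 10^11 J/m³

One atomic unit of energy density: u_au = E_h/a₀³ = m_e⁴e¹⁰/((4πε₀)⁵ℏ⁸) = 3.01 × 10^13 J/m³.
6.83 × 10^-3 × 3.01 × 10^13 J/m³ = 2.06 × 10^11 J/m³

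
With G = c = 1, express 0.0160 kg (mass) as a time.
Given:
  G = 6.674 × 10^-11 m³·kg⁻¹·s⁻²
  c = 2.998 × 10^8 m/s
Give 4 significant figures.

3.963 × 10^-38 s

Mass → time via G/c³.
0.0160 kg × (G/c³) = 3.963 × 10^-38 s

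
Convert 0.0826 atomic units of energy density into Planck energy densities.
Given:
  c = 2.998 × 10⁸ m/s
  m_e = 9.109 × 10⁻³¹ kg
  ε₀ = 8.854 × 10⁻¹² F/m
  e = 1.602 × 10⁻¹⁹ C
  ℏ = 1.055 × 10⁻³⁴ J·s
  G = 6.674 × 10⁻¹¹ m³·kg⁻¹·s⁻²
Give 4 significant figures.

5.223 × 10⁻¹⁰²

atomic unit of energy density: u_au = E_h/a₀³ = m_e⁴e¹⁰/((4πε₀)⁵ℏ⁸) = 2.929 × 10¹³ J/m³
Planck energy density: u_P = c⁷/(ℏG²) = 4.632 × 10¹¹³ J/m³
0.0826 × 2.929 × 10¹³ / 4.632 × 10¹¹³ = 5.223 × 10⁻¹⁰²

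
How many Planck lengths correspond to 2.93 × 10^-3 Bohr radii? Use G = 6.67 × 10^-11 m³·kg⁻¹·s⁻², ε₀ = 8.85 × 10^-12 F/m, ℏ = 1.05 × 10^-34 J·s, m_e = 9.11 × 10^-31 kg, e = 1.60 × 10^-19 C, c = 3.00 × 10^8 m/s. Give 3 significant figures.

Bohr radius: a₀ = 4πε₀ℏ²/(m_e e²) = 5.26 × 10^-11 m
Planck length: ℓ_P = √(ℏG/c³) = 1.61 × 10^-35 m
2.93 × 10^-3 × 5.26 × 10^-11 / 1.61 × 10^-35 = 9.56 × 10^21

9.56 × 10^21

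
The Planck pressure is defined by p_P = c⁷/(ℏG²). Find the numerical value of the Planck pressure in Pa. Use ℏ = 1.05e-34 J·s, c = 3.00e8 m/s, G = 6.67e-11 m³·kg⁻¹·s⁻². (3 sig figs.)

4.68e113 Pa

p_P = c⁷/(ℏG²)
  = 2.19e59 / 4.67e-55
  = 4.68e113 Pa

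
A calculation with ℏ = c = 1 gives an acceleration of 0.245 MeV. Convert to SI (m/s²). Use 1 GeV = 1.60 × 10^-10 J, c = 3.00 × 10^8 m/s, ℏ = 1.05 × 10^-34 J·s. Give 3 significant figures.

Acceleration is [L]/[T]² = c·[E]/ℏ.
1 GeV → c/ℏ × (1 GeV in J) = 4.57 × 10^32 m/s².
Convert the energy scale: 0.245 MeV = 2.45 × 10^-4 GeV.
Result: 2.45 × 10^-4 × 4.57 × 10^32 = 1.12 × 10^29 m/s².

1.12 × 10^29 m/s²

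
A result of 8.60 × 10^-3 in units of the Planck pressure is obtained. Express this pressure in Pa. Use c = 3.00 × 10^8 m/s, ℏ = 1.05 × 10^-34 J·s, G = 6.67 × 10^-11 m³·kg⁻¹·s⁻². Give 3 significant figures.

One Planck pressure: p_P = c⁷/(ℏG²) = 4.68 × 10^113 Pa.
8.60 × 10^-3 × 4.68 × 10^113 Pa = 4.03 × 10^111 Pa

4.03 × 10^111 Pa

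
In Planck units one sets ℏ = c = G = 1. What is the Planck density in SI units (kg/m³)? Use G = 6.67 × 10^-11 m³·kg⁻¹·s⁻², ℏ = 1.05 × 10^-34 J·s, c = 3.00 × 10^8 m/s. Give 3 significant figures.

5.20 × 10^96 kg/m³

ρ_P = c⁵/(ℏG²)
  = 2.43 × 10^42 / 4.67 × 10^-55
  = 5.20 × 10^96 kg/m³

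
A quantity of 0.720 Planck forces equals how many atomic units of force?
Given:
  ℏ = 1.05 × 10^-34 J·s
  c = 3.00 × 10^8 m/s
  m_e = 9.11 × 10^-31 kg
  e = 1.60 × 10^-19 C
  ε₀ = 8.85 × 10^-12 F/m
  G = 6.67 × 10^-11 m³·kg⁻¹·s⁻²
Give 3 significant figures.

Planck force: F_P = c⁴/G = 1.21 × 10^44 N
atomic unit of force: F_au = E_h/a₀ = m_e²e⁶/((4πε₀)³ℏ⁴) = 8.33 × 10^-8 N
0.720 × 1.21 × 10^44 / 8.33 × 10^-8 = 1.05 × 10^51

1.05 × 10^51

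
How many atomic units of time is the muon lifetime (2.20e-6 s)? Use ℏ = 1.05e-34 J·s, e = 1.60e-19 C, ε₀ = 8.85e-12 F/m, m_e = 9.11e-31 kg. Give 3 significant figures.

atomic unit of time: τ_au = (4πε₀)²ℏ³/(m_e e⁴) = 2.40e-17 s.
2.20e-6 / 2.40e-17 = 9.17e10

9.17e10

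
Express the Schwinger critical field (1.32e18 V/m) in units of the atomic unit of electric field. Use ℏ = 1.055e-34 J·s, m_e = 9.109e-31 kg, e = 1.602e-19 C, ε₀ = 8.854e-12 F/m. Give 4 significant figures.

atomic unit of electric field: E_au = E_h/(e a₀) = m_e²e⁵/((4πε₀)³ℏ⁴) = 5.131e11 V/m.
1.32e18 / 5.131e11 = 2.573e6

2.573e6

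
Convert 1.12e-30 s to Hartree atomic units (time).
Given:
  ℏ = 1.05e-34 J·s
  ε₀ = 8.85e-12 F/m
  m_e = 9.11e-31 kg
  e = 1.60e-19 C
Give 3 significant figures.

atomic unit of time: τ_au = (4πε₀)²ℏ³/(m_e e⁴) = 2.40e-17 s.
1.12e-30 / 2.40e-17 = 4.67e-14

4.67e-14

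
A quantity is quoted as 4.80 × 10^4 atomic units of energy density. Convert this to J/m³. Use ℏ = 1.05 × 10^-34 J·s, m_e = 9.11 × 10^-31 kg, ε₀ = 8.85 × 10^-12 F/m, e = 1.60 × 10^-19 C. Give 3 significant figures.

1.45 × 10^18 J/m³

One atomic unit of energy density: u_au = E_h/a₀³ = m_e⁴e¹⁰/((4πε₀)⁵ℏ⁸) = 3.01 × 10^13 J/m³.
4.80 × 10^4 × 3.01 × 10^13 J/m³ = 1.45 × 10^18 J/m³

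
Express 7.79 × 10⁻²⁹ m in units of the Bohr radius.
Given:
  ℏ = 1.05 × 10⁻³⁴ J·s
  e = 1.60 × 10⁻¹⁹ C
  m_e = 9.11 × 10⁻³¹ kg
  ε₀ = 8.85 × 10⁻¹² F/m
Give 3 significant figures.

1.48 × 10⁻¹⁸

Bohr radius: a₀ = 4πε₀ℏ²/(m_e e²) = 5.26 × 10⁻¹¹ m.
7.79 × 10⁻²⁹ / 5.26 × 10⁻¹¹ = 1.48 × 10⁻¹⁸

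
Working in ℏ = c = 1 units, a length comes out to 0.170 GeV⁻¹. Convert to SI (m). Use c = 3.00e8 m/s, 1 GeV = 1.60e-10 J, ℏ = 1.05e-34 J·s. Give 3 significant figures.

3.35e-17 m

A length is [E]⁻¹ in ℏ=c=1; restore one factor of ℏc.
1 GeV⁻¹ → ℏc × (1 GeV in J)⁻¹ = 1.97e-16 m.
Result: 0.170 × 1.97e-16 = 3.35e-17 m.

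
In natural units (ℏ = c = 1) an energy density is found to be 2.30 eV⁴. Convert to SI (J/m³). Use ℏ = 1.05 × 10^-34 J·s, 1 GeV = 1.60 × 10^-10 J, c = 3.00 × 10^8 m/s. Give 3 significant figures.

48.2 J/m³

[E]/[L]³ = [E]⁴/(ℏc)³; restore (ℏc)⁻³.
1 GeV⁴ → 1/(ℏc)³ × (1 GeV in J)⁴ = 2.10 × 10^37 J/m³.
Convert the energy scale: 2.30 eV⁴ = 2.30 × 10^-36 GeV⁴.
Result: 2.30 × 10^-36 × 2.10 × 10^37 = 48.2 J/m³.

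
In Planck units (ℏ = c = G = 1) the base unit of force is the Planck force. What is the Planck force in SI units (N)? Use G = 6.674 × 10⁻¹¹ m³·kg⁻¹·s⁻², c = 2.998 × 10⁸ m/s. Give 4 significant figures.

F_P = c⁴/G
  = 8.078 × 10³³ / 6.674 × 10⁻¹¹
  = 1.210 × 10⁴⁴ N

1.210 × 10⁴⁴ N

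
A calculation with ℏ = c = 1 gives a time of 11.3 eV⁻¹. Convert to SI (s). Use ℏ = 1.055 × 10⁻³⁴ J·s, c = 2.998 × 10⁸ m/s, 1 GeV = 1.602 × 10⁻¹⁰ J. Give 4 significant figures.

7.442 × 10⁻¹⁵ s

A time is [E]⁻¹ in ℏ=c=1; restore one factor of ℏ.
1 GeV⁻¹ → ℏ × (1 GeV in J)⁻¹ = 6.586 × 10⁻²⁵ s.
Convert the energy scale: 11.3 eV⁻¹ = 1.13 × 10¹⁰ GeV⁻¹.
Result: 1.13 × 10¹⁰ × 6.586 × 10⁻²⁵ = 7.442 × 10⁻¹⁵ s.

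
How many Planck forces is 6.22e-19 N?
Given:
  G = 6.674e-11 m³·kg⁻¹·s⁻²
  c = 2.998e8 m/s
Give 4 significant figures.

5.139e-63

Planck force: F_P = c⁴/G = 1.210e44 N.
6.22e-19 / 1.210e44 = 5.139e-63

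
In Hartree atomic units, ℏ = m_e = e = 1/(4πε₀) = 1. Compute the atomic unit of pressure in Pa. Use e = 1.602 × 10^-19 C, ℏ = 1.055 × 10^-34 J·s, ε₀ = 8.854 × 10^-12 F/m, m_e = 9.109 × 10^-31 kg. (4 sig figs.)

Dimensional analysis gives P_au = E_h/a₀³ = m_e⁴e¹⁰/((4πε₀)⁵ℏ⁸).
E_h = 4.354 × 10^-18 J
a₀ = 5.297 × 10^-11 m
E_h/a₀³ = 2.929 × 10^13 Pa

2.929 × 10^13 Pa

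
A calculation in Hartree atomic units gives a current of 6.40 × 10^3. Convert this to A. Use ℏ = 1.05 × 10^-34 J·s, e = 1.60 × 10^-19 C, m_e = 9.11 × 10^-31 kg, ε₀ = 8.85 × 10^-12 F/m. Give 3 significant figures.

42.7 A

One atomic unit of electric current: I_au = e E_h/ℏ = m_e e⁵/((4πε₀)²ℏ³) = 6.67 × 10^-3 A.
6.40 × 10^3 × 6.67 × 10^-3 A = 42.7 A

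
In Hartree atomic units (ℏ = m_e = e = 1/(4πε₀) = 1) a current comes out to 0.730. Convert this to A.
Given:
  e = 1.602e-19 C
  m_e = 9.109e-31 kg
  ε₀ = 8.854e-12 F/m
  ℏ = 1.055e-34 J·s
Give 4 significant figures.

One atomic unit of electric current: I_au = e E_h/ℏ = m_e e⁵/((4πε₀)²ℏ³) = 6.612e-3 A.
0.730 × 6.612e-3 A = 4.827e-3 A

4.827e-3 A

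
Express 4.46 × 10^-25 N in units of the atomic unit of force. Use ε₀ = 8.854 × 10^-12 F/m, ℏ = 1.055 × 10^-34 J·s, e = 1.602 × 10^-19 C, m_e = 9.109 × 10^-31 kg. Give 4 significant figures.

atomic unit of force: F_au = E_h/a₀ = m_e²e⁶/((4πε₀)³ℏ⁴) = 8.220 × 10^-8 N.
4.46 × 10^-25 / 8.220 × 10^-8 = 5.426 × 10^-18

5.426 × 10^-18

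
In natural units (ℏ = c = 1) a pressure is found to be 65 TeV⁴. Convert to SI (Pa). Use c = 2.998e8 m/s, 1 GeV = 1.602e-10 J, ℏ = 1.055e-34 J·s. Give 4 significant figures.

Pressure is [E]/[L]³ = [E]⁴/(ℏc)³.
1 GeV⁴ → 1/(ℏc)³ × (1 GeV in J)⁴ = 2.082e37 Pa.
Convert the energy scale: 65 TeV⁴ = 6.50e13 GeV⁴.
Result: 6.50e13 × 2.082e37 = 1.353e51 Pa.

1.353e51 Pa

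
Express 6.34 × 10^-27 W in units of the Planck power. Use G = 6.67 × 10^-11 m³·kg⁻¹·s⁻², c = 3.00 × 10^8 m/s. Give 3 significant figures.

Planck power: P_P = c⁵/G = 3.64 × 10^52 W.
6.34 × 10^-27 / 3.64 × 10^52 = 1.74 × 10^-79

1.74 × 10^-79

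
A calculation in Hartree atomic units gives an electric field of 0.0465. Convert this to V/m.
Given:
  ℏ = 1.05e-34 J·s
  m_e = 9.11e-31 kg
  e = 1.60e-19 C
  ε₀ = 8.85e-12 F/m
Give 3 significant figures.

One atomic unit of electric field: E_au = E_h/(e a₀) = m_e²e⁵/((4πε₀)³ℏ⁴) = 5.20e11 V/m.
0.0465 × 5.20e11 V/m = 2.42e10 V/m

2.42e10 V/m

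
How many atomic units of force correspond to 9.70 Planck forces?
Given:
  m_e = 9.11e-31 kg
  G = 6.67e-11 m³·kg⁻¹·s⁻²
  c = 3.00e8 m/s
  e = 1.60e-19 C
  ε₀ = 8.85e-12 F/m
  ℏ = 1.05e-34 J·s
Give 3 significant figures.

1.41e52

Planck force: F_P = c⁴/G = 1.21e44 N
atomic unit of force: F_au = E_h/a₀ = m_e²e⁶/((4πε₀)³ℏ⁴) = 8.33e-8 N
9.70 × 1.21e44 / 8.33e-8 = 1.41e52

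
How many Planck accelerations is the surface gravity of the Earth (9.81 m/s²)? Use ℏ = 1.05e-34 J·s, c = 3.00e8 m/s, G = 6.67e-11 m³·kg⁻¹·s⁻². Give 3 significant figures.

1.76e-51

Planck acceleration: a_P = √(c⁷/(ℏG)) = 5.59e51 m/s².
9.81 / 5.59e51 = 1.76e-51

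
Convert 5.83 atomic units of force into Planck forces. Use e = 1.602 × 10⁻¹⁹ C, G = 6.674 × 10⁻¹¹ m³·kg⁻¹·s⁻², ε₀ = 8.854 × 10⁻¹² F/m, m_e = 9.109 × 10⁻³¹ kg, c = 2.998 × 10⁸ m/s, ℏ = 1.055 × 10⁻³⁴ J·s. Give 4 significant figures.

3.959 × 10⁻⁵¹

atomic unit of force: F_au = E_h/a₀ = m_e²e⁶/((4πε₀)³ℏ⁴) = 8.220 × 10⁻⁸ N
Planck force: F_P = c⁴/G = 1.210 × 10⁴⁴ N
5.83 × 8.220 × 10⁻⁸ / 1.210 × 10⁴⁴ = 3.959 × 10⁻⁵¹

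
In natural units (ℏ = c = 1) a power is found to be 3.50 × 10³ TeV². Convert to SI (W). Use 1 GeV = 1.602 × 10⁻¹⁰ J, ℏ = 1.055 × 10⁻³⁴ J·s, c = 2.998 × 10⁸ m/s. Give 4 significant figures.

8.514 × 10²³ W

Power is [E]/[T] = [E]²/ℏ.
1 GeV² → 1/ℏ × (1 GeV in J)² = 2.433 × 10¹⁴ W.
Convert the energy scale: 3.50 × 10³ TeV² = 3.50 × 10⁹ GeV².
Result: 3.50 × 10⁹ × 2.433 × 10¹⁴ = 8.514 × 10²³ W.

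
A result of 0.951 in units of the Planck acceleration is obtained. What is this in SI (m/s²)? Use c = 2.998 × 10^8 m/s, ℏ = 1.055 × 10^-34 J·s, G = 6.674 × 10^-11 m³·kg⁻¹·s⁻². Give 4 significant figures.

One Planck acceleration: a_P = √(c⁷/(ℏG)) = 5.560 × 10^51 m/s².
0.951 × 5.560 × 10^51 m/s² = 5.288 × 10^51 m/s²

5.288 × 10^51 m/s²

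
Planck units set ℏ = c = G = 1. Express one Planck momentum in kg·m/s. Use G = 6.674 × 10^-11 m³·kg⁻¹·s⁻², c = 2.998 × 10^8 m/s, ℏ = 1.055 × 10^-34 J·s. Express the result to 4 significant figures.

6.527 kg·m/s

From ℏ = c = G = 1 the momentum scale is p_P = √(ℏc³/G).
  = √(42.60)
  = 6.527 kg·m/s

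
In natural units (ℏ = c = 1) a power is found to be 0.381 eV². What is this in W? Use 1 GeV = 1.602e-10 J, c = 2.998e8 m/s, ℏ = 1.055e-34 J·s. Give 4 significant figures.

9.268e-5 W

Power is [E]/[T] = [E]²/ℏ.
1 GeV² → 1/ℏ × (1 GeV in J)² = 2.433e14 W.
Convert the energy scale: 0.381 eV² = 3.81e-19 GeV².
Result: 3.81e-19 × 2.433e14 = 9.268e-5 W.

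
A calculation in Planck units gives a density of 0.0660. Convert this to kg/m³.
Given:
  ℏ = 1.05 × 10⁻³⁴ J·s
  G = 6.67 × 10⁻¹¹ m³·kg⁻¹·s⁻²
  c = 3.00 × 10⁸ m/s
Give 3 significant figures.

One Planck density: ρ_P = c⁵/(ℏG²) = 5.20 × 10⁹⁶ kg/m³.
0.0660 × 5.20 × 10⁹⁶ kg/m³ = 3.43 × 10⁹⁵ kg/m³

3.43 × 10⁹⁵ kg/m³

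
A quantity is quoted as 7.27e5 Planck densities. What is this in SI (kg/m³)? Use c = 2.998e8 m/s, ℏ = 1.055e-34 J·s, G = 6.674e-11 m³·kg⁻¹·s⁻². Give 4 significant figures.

One Planck density: ρ_P = c⁵/(ℏG²) = 5.154e96 kg/m³.
7.27e5 × 5.154e96 kg/m³ = 3.747e102 kg/m³

3.747e102 kg/m³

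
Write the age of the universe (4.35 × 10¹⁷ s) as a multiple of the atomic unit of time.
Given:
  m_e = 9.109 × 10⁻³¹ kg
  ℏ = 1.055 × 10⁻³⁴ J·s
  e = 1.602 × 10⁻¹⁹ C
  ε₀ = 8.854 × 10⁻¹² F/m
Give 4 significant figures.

atomic unit of time: τ_au = (4πε₀)²ℏ³/(m_e e⁴) = 2.423 × 10⁻¹⁷ s.
4.35 × 10¹⁷ / 2.423 × 10⁻¹⁷ = 1.795 × 10³⁴

1.795 × 10³⁴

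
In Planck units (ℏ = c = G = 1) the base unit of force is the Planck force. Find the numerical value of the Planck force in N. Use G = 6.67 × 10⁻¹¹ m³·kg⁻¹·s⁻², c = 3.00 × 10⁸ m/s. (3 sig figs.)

1.21 × 10⁴⁴ N

F_P = c⁴/G
  = 8.10 × 10³³ / 6.67 × 10⁻¹¹
  = 1.21 × 10⁴⁴ N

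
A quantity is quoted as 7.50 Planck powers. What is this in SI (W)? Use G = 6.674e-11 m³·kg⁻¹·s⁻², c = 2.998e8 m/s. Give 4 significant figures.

One Planck power: P_P = c⁵/G = 3.629e52 W.
7.50 × 3.629e52 W = 2.722e53 W

2.722e53 W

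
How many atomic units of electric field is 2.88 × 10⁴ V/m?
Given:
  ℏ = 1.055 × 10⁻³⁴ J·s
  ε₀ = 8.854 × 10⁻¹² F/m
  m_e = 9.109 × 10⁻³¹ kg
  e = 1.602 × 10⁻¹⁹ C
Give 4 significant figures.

atomic unit of electric field: E_au = E_h/(e a₀) = m_e²e⁵/((4πε₀)³ℏ⁴) = 5.131 × 10¹¹ V/m.
2.88 × 10⁴ / 5.131 × 10¹¹ = 5.613 × 10⁻⁸

5.613 × 10⁻⁸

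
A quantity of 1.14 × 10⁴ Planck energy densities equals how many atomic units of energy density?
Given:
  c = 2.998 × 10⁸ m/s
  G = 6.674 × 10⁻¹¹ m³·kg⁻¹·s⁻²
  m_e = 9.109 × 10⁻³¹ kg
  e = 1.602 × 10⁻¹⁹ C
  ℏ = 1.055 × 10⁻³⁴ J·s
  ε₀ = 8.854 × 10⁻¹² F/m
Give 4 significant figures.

1.803 × 10¹⁰⁴

Planck energy density: u_P = c⁷/(ℏG²) = 4.632 × 10¹¹³ J/m³
atomic unit of energy density: u_au = E_h/a₀³ = m_e⁴e¹⁰/((4πε₀)⁵ℏ⁸) = 2.929 × 10¹³ J/m³
1.14 × 10⁴ × 4.632 × 10¹¹³ / 2.929 × 10¹³ = 1.803 × 10¹⁰⁴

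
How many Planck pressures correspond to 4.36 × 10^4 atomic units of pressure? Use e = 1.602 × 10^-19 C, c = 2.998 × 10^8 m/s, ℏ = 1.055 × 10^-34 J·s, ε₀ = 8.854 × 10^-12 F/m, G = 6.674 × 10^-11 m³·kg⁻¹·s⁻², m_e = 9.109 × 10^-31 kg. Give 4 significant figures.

atomic unit of pressure: P_au = E_h/a₀³ = m_e⁴e¹⁰/((4πε₀)⁵ℏ⁸) = 2.929 × 10^13 Pa
Planck pressure: p_P = c⁷/(ℏG²) = 4.632 × 10^113 Pa
4.36 × 10^4 × 2.929 × 10^13 / 4.632 × 10^113 = 2.757 × 10^-96

2.757 × 10^-96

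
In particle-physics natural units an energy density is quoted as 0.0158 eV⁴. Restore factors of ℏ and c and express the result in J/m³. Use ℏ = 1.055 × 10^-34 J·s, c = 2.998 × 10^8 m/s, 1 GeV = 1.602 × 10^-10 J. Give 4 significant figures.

0.3289 J/m³

[E]/[L]³ = [E]⁴/(ℏc)³; restore (ℏc)⁻³.
1 GeV⁴ → 1/(ℏc)³ × (1 GeV in J)⁴ = 2.082 × 10^37 J/m³.
Convert the energy scale: 0.0158 eV⁴ = 1.58 × 10^-38 GeV⁴.
Result: 1.58 × 10^-38 × 2.082 × 10^37 = 0.3289 J/m³.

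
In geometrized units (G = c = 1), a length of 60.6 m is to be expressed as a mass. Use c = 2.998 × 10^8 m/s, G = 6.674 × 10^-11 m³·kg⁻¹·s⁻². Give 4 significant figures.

8.161 × 10^28 kg

Length → mass via c²/G.
60.6 m × (c²/G) = 8.161 × 10^28 kg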